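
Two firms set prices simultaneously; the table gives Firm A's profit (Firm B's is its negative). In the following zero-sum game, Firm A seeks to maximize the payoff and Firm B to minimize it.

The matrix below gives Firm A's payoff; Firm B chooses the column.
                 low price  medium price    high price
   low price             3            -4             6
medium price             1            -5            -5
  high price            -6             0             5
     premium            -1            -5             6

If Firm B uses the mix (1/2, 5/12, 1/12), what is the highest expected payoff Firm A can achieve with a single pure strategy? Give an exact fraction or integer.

1/3

low price: (3)·(1/2) + (-4)·(5/12) + (6)·(1/12) = 1/3.
medium price: (1)·(1/2) + (-5)·(5/12) + (-5)·(1/12) = -2.
high price: (-6)·(1/2) + (0)·(5/12) + (5)·(1/12) = -31/12.
premium: (-1)·(1/2) + (-5)·(5/12) + (6)·(1/12) = -25/12.
The best pure response is low price with expected payoff 1/3.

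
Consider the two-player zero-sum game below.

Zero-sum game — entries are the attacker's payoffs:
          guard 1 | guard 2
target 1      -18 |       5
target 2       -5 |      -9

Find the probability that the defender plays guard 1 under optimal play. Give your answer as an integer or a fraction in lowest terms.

14/27

Row minima are -18 and -9, so the attacker's maximin is -9; column maxima are -5 and 5, so the defender's minimax is -5. These differ, so the equilibrium is in mixed strategies.
Let the defender play guard 1 with probability q. The attacker is indifferent when −18q + 5(1−q) = −5q − 9(1−q), giving q = 14/27.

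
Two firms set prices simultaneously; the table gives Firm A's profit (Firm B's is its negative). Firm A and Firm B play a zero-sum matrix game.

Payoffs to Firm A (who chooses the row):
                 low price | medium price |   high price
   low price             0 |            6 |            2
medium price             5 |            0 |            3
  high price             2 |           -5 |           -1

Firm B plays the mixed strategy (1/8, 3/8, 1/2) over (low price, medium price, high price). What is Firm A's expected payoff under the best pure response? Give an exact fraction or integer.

13/4

low price: (0)·(1/8) + (6)·(3/8) + (2)·(1/2) = 13/4.
medium price: (5)·(1/8) + (0)·(3/8) + (3)·(1/2) = 17/8.
high price: (2)·(1/8) + (-5)·(3/8) + (-1)·(1/2) = -17/8.
The best pure response is low price with expected payoff 13/4.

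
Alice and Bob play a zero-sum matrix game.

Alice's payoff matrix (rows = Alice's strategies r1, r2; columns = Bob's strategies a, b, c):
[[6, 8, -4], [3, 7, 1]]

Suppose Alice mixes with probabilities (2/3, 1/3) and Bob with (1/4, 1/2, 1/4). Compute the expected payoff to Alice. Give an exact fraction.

Against (1/4, 1/2, 1/4), each row's expected payoff is r1: 9/2; r2: 9/2.
Taking the (2/3, 1/3)-weighted average: (2/3)·(9/2) + (1/3)·(9/2) = 9/2.

9/2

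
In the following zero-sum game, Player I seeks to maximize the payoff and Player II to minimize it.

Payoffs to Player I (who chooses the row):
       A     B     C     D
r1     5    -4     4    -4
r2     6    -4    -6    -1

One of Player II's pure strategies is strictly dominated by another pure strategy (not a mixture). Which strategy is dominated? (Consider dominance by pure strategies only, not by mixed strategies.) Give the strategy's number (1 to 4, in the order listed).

Player II prefers columns that give Player I less. Compare A with B: -4 < 5, -4 < 6.
So B strictly dominates A for Player II; A is strictly dominated.

1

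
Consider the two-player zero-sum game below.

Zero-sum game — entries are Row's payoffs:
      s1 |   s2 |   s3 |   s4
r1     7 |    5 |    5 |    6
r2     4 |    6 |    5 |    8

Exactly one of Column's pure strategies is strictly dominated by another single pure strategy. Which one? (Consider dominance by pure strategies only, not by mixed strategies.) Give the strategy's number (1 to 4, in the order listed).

4

Column prefers columns that give Row less. Compare s4 with s2: 5 < 6, 6 < 8.
So s2 strictly dominates s4 for Column; s4 is strictly dominated.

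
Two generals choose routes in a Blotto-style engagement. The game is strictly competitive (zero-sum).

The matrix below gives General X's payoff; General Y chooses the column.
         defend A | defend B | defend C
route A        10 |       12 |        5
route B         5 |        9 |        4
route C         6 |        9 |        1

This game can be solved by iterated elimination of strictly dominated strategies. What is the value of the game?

Row route C is strictly dominated by row route A (10>6, 12>9, 5>1); eliminate route C.
Column defend A is strictly dominated by defend C for General Y (5<10, 4<5); eliminate defend A.
Column defend B is strictly dominated by defend C for General Y (5<12, 4<9); eliminate defend B.
Row route B is strictly dominated by row route A (5>4); eliminate route B.
Only (route A, defend C) remains, with payoff 5.

5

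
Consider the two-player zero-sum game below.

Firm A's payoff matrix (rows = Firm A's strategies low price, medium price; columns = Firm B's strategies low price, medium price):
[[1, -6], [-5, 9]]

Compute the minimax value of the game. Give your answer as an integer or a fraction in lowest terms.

Row minima are -6 and -5, so Firm A's maximin is -5; column maxima are 1 and 9, so Firm B's minimax is 1. These differ, so the equilibrium is in mixed strategies.
Let Firm A play low price with probability p. Firm B is indifferent when p − 5(1−p) = −6p + 9(1−p), giving p = 2/3.
Let Firm B play low price with probability q. Firm A is indifferent when q − 6(1−q) = −5q + 9(1−q), giving q = 5/7.
The value is 1·(5/7) + (-6)·(2/7) = -1.

-1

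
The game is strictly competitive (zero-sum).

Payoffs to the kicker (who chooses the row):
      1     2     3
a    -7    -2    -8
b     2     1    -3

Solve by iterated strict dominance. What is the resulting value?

-3

Row a is strictly dominated by row b (2>-7, 1>-2, -3>-8); eliminate a.
Column 1 is strictly dominated by 2 for the goalkeeper (1<2); eliminate 1.
Column 2 is strictly dominated by 3 for the goalkeeper (-3<1); eliminate 2.
Only (b, 3) remains, with payoff -3.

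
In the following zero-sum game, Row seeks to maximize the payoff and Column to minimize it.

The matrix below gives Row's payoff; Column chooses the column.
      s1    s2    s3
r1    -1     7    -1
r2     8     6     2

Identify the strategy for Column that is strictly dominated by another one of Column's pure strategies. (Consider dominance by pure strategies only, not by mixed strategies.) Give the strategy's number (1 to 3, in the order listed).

2

Column prefers columns that give Row less. Compare s2 with s3: -1 < 7, 2 < 6.
So s3 strictly dominates s2 for Column; s2 is strictly dominated.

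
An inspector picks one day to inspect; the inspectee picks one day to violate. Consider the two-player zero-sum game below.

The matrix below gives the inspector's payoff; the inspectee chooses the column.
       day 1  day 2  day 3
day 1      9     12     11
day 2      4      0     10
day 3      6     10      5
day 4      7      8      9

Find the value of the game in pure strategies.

9

Row minima: 9, 0, 5, 7 → the inspector's maximin is 9.
Column maxima: 9, 12, 11 → the inspectee's minimax is 9.
They coincide at (day 1, day 1), so the value is 9.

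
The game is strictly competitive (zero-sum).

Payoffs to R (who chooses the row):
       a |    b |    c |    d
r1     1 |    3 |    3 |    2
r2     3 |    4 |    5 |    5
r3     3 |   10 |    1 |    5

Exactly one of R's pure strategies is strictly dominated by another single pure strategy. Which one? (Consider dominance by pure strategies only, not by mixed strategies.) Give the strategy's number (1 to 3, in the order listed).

1

Compare r1 with r2: 3 > 1, 4 > 3, 5 > 3, 5 > 2.
So r2 strictly dominates r1 for R; r1 is strictly dominated.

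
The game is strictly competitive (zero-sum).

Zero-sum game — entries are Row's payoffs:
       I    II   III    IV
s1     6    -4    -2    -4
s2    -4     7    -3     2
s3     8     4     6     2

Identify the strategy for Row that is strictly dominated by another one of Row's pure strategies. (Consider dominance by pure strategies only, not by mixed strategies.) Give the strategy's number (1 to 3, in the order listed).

Compare s1 with s3: 8 > 6, 4 > -4, 6 > -2, 2 > -4.
So s3 strictly dominates s1 for Row; s1 is strictly dominated.

1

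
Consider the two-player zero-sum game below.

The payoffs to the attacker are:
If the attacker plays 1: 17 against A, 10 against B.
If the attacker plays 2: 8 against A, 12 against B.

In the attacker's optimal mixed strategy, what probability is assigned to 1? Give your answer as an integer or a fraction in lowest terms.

4/11

Row minima are 10 and 8, so the attacker's maximin is 10; column maxima are 17 and 12, so the defender's minimax is 12. These differ, so the equilibrium is in mixed strategies.
Let the attacker play 1 with probability p. The defender is indifferent when 17p + 8(1−p) = 10p + 12(1−p), giving p = 4/11.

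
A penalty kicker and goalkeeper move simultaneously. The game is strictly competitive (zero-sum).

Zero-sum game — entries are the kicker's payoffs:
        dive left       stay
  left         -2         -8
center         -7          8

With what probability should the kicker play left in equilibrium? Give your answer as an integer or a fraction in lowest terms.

5/7

Row minima are -8 and -7, so the kicker's maximin is -7; column maxima are -2 and 8, so the goalkeeper's minimax is -2. These differ, so the equilibrium is in mixed strategies.
Let the kicker play left with probability p. The goalkeeper is indifferent when −2p − 7(1−p) = −8p + 8(1−p), giving p = 5/7.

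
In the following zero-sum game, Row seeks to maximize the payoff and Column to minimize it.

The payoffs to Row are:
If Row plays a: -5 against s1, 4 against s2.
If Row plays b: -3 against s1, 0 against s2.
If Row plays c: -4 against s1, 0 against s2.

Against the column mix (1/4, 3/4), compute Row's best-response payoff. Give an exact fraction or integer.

a: (-5)·(1/4) + (4)·(3/4) = 7/4.
b: (-3)·(1/4) + (0)·(3/4) = -3/4.
c: (-4)·(1/4) + (0)·(3/4) = -1.
The best pure response is a with expected payoff 7/4.

7/4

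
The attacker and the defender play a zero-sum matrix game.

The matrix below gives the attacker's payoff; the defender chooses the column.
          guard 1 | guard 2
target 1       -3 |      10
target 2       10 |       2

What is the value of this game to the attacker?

106/21

Row minima are -3 and 2, so the attacker's maximin is 2; column maxima are 10 and 10, so the defender's minimax is 10. These differ, so the equilibrium is in mixed strategies.
Let the attacker play target 1 with probability p. The defender is indifferent when −3p + 10(1−p) = 10p + 2(1−p), giving p = 8/21.
Let the defender play guard 1 with probability q. The attacker is indifferent when −3q + 10(1−q) = 10q + 2(1−q), giving q = 8/21.
The value is -3·(8/21) + (10)·(13/21) = 106/21.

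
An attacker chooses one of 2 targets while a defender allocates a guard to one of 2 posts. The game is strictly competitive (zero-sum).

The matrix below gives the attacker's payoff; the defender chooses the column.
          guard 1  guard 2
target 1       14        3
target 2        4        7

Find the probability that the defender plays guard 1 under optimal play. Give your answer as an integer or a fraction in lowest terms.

Row minima are 3 and 4, so the attacker's maximin is 4; column maxima are 14 and 7, so the defender's minimax is 7. These differ, so the equilibrium is in mixed strategies.
Let the defender play guard 1 with probability q. The attacker is indifferent when 14q + 3(1−q) = 4q + 7(1−q), giving q = 2/7.

2/7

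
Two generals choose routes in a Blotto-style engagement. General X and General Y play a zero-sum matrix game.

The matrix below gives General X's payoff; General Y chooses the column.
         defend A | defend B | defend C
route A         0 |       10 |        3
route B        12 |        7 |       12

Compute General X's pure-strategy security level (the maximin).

The worst-case payoff for each row is route A: 0, route B: 7.
The best of these is 7.

7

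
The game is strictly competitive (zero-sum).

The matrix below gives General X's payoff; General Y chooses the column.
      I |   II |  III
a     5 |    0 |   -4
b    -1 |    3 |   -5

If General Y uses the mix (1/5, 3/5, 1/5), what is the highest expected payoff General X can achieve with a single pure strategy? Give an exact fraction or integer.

a: (5)·(1/5) + (0)·(3/5) + (-4)·(1/5) = 1/5.
b: (-1)·(1/5) + (3)·(3/5) + (-5)·(1/5) = 3/5.
The best pure response is b with expected payoff 3/5.

3/5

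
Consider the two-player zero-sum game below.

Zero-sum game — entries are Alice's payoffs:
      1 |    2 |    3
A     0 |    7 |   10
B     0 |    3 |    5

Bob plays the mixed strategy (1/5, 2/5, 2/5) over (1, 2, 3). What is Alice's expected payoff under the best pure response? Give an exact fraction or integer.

34/5

A: (0)·(1/5) + (7)·(2/5) + (10)·(2/5) = 34/5.
B: (0)·(1/5) + (3)·(2/5) + (5)·(2/5) = 16/5.
The best pure response is A with expected payoff 34/5.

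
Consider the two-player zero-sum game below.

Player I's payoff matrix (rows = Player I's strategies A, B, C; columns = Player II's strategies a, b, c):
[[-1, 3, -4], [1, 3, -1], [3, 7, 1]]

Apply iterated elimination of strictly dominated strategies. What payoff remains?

1

Row B is strictly dominated by row C (3>1, 7>3, 1>-1); eliminate B.
Column a is strictly dominated by c for Player II (-4<-1, 1<3); eliminate a.
Row A is strictly dominated by row C (7>3, 1>-4); eliminate A.
Column b is strictly dominated by c for Player II (1<7); eliminate b.
Only (C, c) remains, with payoff 1.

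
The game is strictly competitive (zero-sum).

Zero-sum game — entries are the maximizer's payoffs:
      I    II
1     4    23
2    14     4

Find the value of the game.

Row minima are 4 and 4, so the maximizer's maximin is 4; column maxima are 14 and 23, so the minimizer's minimax is 14. These differ, so the equilibrium is in mixed strategies.
Let the maximizer play 1 with probability p. The minimizer is indifferent when 4p + 14(1−p) = 23p + 4(1−p), giving p = 10/29.
Let the minimizer play I with probability q. The maximizer is indifferent when 4q + 23(1−q) = 14q + 4(1−q), giving q = 19/29.
The value is 4·(19/29) + (23)·(10/29) = 306/29.

306/29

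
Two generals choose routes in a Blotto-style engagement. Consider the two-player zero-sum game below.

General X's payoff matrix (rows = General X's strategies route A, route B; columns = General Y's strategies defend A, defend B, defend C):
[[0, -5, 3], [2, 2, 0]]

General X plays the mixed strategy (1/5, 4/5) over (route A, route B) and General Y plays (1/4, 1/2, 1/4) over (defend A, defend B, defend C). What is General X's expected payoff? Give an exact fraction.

17/20

Against (1/4, 1/2, 1/4), each row's expected payoff is route A: -7/4; route B: 3/2.
Taking the (1/5, 4/5)-weighted average: (1/5)·(-7/4) + (4/5)·(3/2) = 17/20.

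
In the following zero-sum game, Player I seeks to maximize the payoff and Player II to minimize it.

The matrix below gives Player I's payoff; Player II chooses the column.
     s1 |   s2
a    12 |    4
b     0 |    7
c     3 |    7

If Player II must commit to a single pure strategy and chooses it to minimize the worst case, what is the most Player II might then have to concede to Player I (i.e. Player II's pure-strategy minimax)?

7

The worst case (largest entry) in each column is s1: 12, s2: 7.
The best (smallest) of these is 7.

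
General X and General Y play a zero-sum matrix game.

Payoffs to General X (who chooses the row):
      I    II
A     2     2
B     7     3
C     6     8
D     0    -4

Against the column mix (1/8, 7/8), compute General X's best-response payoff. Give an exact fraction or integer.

31/4

A: (2)·(1/8) + (2)·(7/8) = 2.
B: (7)·(1/8) + (3)·(7/8) = 7/2.
C: (6)·(1/8) + (8)·(7/8) = 31/4.
D: (0)·(1/8) + (-4)·(7/8) = -7/2.
The best pure response is C with expected payoff 31/4.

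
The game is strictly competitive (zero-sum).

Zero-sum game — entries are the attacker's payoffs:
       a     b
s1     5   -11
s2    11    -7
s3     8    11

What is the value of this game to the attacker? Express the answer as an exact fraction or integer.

Row s1 is strictly dominated by row s2, so the attacker never plays it.
The remaining 2×2 game on (s2, s3) × (a, b) has no saddle point. Let the attacker play s2 with probability p; indifference gives 11p + 8(1−p) = −7p + 11(1−p), so p = 1/7.
Similarly the defender's optimal q on a is 6/7, and the value is 11·(6/7) + (-7)·(1/7) = 59/7.

59/7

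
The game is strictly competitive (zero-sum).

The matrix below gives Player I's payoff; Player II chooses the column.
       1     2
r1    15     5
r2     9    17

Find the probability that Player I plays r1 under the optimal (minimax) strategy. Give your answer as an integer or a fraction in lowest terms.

4/9

Row minima are 5 and 9, so Player I's maximin is 9; column maxima are 15 and 17, so Player II's minimax is 15. These differ, so the equilibrium is in mixed strategies.
Let Player I play r1 with probability p. Player II is indifferent when 15p + 9(1−p) = 5p + 17(1−p), giving p = 4/9.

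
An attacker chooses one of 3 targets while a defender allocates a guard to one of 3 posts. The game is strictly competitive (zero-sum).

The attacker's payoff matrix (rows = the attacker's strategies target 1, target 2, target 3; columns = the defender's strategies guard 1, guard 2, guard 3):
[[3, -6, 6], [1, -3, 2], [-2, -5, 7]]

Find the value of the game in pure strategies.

-3

Row minima: -6, -3, -5 → the attacker's maximin is -3.
Column maxima: 3, -3, 7 → the defender's minimax is -3.
They coincide at (target 2, guard 2), so the value is -3.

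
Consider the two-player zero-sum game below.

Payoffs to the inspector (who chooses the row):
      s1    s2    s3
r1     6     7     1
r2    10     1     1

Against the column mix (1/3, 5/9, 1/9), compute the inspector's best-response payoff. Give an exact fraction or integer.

r1: (6)·(1/3) + (7)·(5/9) + (1)·(1/9) = 6.
r2: (10)·(1/3) + (1)·(5/9) + (1)·(1/9) = 4.
The best pure response is r1 with expected payoff 6.

6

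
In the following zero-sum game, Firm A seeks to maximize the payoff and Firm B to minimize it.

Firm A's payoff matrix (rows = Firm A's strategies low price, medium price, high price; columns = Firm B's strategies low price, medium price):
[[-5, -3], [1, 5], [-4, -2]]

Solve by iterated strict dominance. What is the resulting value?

Row low price is strictly dominated by row medium price (1>-5, 5>-3); eliminate low price.
Row high price is strictly dominated by row medium price (1>-4, 5>-2); eliminate high price.
Column medium price is strictly dominated by low price for Firm B (1<5); eliminate medium price.
Only (medium price, low price) remains, with payoff 1.

1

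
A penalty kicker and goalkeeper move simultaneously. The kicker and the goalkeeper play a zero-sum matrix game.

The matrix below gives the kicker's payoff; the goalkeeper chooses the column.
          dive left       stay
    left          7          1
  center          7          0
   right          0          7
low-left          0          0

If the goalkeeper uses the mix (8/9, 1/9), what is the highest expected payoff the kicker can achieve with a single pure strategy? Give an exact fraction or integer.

19/3

left: (7)·(8/9) + (1)·(1/9) = 19/3.
center: (7)·(8/9) + (0)·(1/9) = 56/9.
right: (0)·(8/9) + (7)·(1/9) = 7/9.
low-left: (0)·(8/9) + (0)·(1/9) = 0.
The best pure response is left with expected payoff 19/3.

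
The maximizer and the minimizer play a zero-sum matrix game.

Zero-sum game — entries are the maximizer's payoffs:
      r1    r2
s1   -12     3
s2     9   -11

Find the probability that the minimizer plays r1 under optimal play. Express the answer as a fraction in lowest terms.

Row minima are -12 and -11, so the maximizer's maximin is -11; column maxima are 9 and 3, so the minimizer's minimax is 3. These differ, so the equilibrium is in mixed strategies.
Let the minimizer play r1 with probability q. The maximizer is indifferent when −12q + 3(1−q) = 9q − 11(1−q), giving q = 2/5.

2/5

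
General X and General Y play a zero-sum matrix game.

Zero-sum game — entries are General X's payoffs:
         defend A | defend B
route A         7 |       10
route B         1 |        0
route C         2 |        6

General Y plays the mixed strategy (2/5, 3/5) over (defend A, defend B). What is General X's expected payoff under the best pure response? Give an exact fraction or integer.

44/5

route A: (7)·(2/5) + (10)·(3/5) = 44/5.
route B: (1)·(2/5) + (0)·(3/5) = 2/5.
route C: (2)·(2/5) + (6)·(3/5) = 22/5.
The best pure response is route A with expected payoff 44/5.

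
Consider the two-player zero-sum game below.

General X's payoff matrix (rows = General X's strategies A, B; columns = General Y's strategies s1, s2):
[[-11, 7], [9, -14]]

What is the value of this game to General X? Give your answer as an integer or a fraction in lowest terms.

-91/41

Row minima are -11 and -14, so General X's maximin is -11; column maxima are 9 and 7, so General Y's minimax is 7. These differ, so the equilibrium is in mixed strategies.
Let General X play A with probability p. General Y is indifferent when −11p + 9(1−p) = 7p − 14(1−p), giving p = 23/41.
Let General Y play s1 with probability q. General X is indifferent when −11q + 7(1−q) = 9q − 14(1−q), giving q = 21/41.
The value is -11·(21/41) + (7)·(20/41) = -91/41.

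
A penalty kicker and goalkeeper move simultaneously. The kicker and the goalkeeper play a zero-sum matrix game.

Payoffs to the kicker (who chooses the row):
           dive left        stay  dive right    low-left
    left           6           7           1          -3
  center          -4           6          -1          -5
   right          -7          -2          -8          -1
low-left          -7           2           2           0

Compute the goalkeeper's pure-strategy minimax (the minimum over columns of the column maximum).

0

The worst case (largest entry) in each column is dive left: 6, stay: 7, dive right: 2, low-left: 0.
The best (smallest) of these is 0.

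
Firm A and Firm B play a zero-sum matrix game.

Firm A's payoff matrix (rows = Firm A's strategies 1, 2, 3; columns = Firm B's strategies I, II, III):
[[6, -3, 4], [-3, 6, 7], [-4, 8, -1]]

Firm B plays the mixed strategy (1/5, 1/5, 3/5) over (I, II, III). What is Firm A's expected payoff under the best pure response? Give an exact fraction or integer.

24/5

1: (6)·(1/5) + (-3)·(1/5) + (4)·(3/5) = 3.
2: (-3)·(1/5) + (6)·(1/5) + (7)·(3/5) = 24/5.
3: (-4)·(1/5) + (8)·(1/5) + (-1)·(3/5) = 1/5.
The best pure response is 2 with expected payoff 24/5.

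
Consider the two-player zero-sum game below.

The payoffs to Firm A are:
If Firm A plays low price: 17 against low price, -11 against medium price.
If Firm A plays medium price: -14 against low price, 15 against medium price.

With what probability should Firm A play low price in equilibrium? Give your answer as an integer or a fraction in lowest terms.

29/57

Row minima are -11 and -14, so Firm A's maximin is -11; column maxima are 17 and 15, so Firm B's minimax is 15. These differ, so the equilibrium is in mixed strategies.
Let Firm A play low price with probability p. Firm B is indifferent when 17p − 14(1−p) = −11p + 15(1−p), giving p = 29/57.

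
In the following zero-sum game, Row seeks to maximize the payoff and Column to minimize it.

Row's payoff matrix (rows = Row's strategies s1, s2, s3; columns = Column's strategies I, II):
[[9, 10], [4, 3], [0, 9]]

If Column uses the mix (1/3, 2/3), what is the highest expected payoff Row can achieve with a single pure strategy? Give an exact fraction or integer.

29/3

s1: (9)·(1/3) + (10)·(2/3) = 29/3.
s2: (4)·(1/3) + (3)·(2/3) = 10/3.
s3: (0)·(1/3) + (9)·(2/3) = 6.
The best pure response is s1 with expected payoff 29/3.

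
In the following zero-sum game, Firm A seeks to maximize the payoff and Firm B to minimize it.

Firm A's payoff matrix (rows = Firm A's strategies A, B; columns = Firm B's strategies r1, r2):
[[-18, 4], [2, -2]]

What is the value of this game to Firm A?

Row minima are -18 and -2, so Firm A's maximin is -2; column maxima are 2 and 4, so Firm B's minimax is 2. These differ, so the equilibrium is in mixed strategies.
Let Firm A play A with probability p. Firm B is indifferent when −18p + 2(1−p) = 4p − 2(1−p), giving p = 2/13.
Let Firm B play r1 with probability q. Firm A is indifferent when −18q + 4(1−q) = 2q − 2(1−q), giving q = 3/13.
The value is -18·(3/13) + (4)·(10/13) = -14/13.

-14/13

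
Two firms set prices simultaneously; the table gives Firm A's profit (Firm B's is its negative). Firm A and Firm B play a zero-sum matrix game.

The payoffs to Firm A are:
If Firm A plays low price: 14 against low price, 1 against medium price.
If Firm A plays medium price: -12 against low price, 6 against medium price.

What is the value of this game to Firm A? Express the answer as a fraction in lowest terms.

Row minima are 1 and -12, so Firm A's maximin is 1; column maxima are 14 and 6, so Firm B's minimax is 6. These differ, so the equilibrium is in mixed strategies.
Let Firm A play low price with probability p. Firm B is indifferent when 14p − 12(1−p) = p + 6(1−p), giving p = 18/31.
Let Firm B play low price with probability q. Firm A is indifferent when 14q + (1−q) = −12q + 6(1−q), giving q = 5/31.
The value is 14·(5/31) + (1)·(26/31) = 96/31.

96/31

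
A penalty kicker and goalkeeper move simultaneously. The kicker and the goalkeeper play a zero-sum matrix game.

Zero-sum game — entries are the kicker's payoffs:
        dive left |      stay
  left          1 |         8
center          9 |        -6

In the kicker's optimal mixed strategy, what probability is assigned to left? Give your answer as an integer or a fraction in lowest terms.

15/22

Row minima are 1 and -6, so the kicker's maximin is 1; column maxima are 9 and 8, so the goalkeeper's minimax is 8. These differ, so the equilibrium is in mixed strategies.
Let the kicker play left with probability p. The goalkeeper is indifferent when p + 9(1−p) = 8p − 6(1−p), giving p = 15/22.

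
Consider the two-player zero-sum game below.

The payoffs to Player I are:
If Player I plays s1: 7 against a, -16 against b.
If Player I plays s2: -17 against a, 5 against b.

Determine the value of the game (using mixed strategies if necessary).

-79/15

Row minima are -16 and -17, so Player I's maximin is -16; column maxima are 7 and 5, so Player II's minimax is 5. These differ, so the equilibrium is in mixed strategies.
Let Player I play s1 with probability p. Player II is indifferent when 7p − 17(1−p) = −16p + 5(1−p), giving p = 22/45.
Let Player II play a with probability q. Player I is indifferent when 7q − 16(1−q) = −17q + 5(1−q), giving q = 7/15.
The value is 7·(7/15) + (-16)·(8/15) = -79/15.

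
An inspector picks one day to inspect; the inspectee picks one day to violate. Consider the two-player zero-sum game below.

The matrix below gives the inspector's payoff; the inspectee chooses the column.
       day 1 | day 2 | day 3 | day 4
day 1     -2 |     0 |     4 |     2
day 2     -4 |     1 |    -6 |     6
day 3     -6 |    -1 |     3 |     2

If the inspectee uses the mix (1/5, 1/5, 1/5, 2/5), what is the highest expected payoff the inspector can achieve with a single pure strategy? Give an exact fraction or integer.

day 1: (-2)·(1/5) + (0)·(1/5) + (4)·(1/5) + (2)·(2/5) = 6/5.
day 2: (-4)·(1/5) + (1)·(1/5) + (-6)·(1/5) + (6)·(2/5) = 3/5.
day 3: (-6)·(1/5) + (-1)·(1/5) + (3)·(1/5) + (2)·(2/5) = 0.
The best pure response is day 1 with expected payoff 6/5.

6/5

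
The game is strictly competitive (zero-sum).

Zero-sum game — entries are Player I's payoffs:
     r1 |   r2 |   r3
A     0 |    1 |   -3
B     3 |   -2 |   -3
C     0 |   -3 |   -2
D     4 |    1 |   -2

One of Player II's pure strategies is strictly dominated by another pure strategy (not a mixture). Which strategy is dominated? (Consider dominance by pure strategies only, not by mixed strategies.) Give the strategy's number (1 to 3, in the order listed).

1

Player II prefers columns that give Player I less. Compare r1 with r3: -3 < 0, -3 < 3, -2 < 0, -2 < 4.
So r3 strictly dominates r1 for Player II; r1 is strictly dominated.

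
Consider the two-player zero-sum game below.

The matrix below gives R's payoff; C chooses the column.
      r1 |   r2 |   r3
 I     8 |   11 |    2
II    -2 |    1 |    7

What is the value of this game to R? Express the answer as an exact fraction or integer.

Column r2 is strictly dominated by r1 for C (it gives R more in every row).
The remaining 2×2 game on (I, II) × (r1, r3) has no saddle point. Let R play I with probability p; indifference gives 8p − 2(1−p) = 2p + 7(1−p), so p = 3/5.
Similarly C's optimal q on r1 is 1/3, and the value is 8·(1/3) + (2)·(2/3) = 4.

4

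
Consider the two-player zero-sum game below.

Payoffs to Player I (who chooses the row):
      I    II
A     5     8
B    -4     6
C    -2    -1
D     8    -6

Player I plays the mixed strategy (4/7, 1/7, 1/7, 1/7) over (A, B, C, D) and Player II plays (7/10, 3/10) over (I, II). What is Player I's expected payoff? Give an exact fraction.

247/70

Against (7/10, 3/10), each row's expected payoff is A: 59/10; B: -1; C: -17/10; D: 19/5.
Taking the (4/7, 1/7, 1/7, 1/7)-weighted average: (4/7)·(59/10) + (1/7)·(-1) + (1/7)·(-17/10) + (1/7)·(19/5) = 247/70.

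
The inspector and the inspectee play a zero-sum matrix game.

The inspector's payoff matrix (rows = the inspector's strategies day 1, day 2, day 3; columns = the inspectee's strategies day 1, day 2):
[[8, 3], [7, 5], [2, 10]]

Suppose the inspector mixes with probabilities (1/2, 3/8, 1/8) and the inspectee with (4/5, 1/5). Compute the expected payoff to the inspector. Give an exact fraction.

Against (4/5, 1/5), each row's expected payoff is day 1: 7; day 2: 33/5; day 3: 18/5.
Taking the (1/2, 3/8, 1/8)-weighted average: (1/2)·(7) + (3/8)·(33/5) + (1/8)·(18/5) = 257/40.

257/40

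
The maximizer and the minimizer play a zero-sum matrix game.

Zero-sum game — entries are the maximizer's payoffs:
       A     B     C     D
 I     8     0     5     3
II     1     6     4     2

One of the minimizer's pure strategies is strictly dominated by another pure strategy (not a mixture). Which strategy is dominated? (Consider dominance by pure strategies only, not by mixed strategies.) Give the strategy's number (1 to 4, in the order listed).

The minimizer prefers columns that give the maximizer less. Compare C with D: 3 < 5, 2 < 4.
So D strictly dominates C for the minimizer; C is strictly dominated.

3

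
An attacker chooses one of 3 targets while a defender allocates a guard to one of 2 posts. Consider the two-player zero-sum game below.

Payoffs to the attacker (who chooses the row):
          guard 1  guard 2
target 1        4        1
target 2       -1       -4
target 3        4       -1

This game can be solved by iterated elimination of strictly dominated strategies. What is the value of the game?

Column guard 1 is strictly dominated by guard 2 for the defender (1<4, -4<-1, -1<4); eliminate guard 1.
Row target 3 is strictly dominated by row target 1 (1>-1); eliminate target 3.
Row target 2 is strictly dominated by row target 1 (1>-4); eliminate target 2.
Only (target 1, guard 2) remains, with payoff 1.

1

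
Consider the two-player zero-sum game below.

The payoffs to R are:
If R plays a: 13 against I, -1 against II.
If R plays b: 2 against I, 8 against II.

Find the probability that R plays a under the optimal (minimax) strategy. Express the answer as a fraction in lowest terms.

3/10

Row minima are -1 and 2, so R's maximin is 2; column maxima are 13 and 8, so C's minimax is 8. These differ, so the equilibrium is in mixed strategies.
Let R play a with probability p. C is indifferent when 13p + 2(1−p) = −p + 8(1−p), giving p = 3/10.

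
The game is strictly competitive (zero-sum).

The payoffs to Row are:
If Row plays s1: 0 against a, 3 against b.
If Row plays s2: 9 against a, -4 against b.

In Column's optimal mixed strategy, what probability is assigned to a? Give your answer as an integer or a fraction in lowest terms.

Row minima are 0 and -4, so Row's maximin is 0; column maxima are 9 and 3, so Column's minimax is 3. These differ, so the equilibrium is in mixed strategies.
Let Column play a with probability q. Row is indifferent when 3(1−q) = 9q − 4(1−q), giving q = 7/16.

7/16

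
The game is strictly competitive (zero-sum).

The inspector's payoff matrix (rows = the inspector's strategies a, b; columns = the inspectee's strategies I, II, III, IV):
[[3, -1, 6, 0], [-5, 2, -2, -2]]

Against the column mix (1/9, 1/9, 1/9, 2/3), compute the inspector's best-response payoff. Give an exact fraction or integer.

a: (3)·(1/9) + (-1)·(1/9) + (6)·(1/9) + (0)·(2/3) = 8/9.
b: (-5)·(1/9) + (2)·(1/9) + (-2)·(1/9) + (-2)·(2/3) = -17/9.
The best pure response is a with expected payoff 8/9.

8/9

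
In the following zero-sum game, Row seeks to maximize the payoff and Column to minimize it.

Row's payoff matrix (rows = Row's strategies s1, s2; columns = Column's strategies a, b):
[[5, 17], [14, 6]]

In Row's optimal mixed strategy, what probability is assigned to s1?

Row minima are 5 and 6, so Row's maximin is 6; column maxima are 14 and 17, so Column's minimax is 14. These differ, so the equilibrium is in mixed strategies.
Let Row play s1 with probability p. Column is indifferent when 5p + 14(1−p) = 17p + 6(1−p), giving p = 2/5.

2/5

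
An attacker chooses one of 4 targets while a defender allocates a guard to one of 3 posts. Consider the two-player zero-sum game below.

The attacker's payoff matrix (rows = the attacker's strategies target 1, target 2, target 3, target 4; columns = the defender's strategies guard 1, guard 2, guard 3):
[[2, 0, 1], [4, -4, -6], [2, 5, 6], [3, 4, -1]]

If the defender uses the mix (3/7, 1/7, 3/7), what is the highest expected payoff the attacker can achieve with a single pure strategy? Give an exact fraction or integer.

29/7

target 1: (2)·(3/7) + (0)·(1/7) + (1)·(3/7) = 9/7.
target 2: (4)·(3/7) + (-4)·(1/7) + (-6)·(3/7) = -10/7.
target 3: (2)·(3/7) + (5)·(1/7) + (6)·(3/7) = 29/7.
target 4: (3)·(3/7) + (4)·(1/7) + (-1)·(3/7) = 10/7.
The best pure response is target 3 with expected payoff 29/7.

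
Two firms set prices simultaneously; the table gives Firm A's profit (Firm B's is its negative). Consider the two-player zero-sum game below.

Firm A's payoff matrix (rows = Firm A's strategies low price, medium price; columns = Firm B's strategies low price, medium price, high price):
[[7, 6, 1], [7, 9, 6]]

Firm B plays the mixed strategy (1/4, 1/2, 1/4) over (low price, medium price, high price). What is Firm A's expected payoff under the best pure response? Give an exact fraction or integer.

31/4

low price: (7)·(1/4) + (6)·(1/2) + (1)·(1/4) = 5.
medium price: (7)·(1/4) + (9)·(1/2) + (6)·(1/4) = 31/4.
The best pure response is medium price with expected payoff 31/4.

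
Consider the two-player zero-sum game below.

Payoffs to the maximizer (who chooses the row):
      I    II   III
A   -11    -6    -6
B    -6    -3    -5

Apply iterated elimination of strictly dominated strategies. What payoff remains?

-6

Row A is strictly dominated by row B (-6>-11, -3>-6, -5>-6); eliminate A.
Column III is strictly dominated by I for the minimizer (-6<-5); eliminate III.
Column II is strictly dominated by I for the minimizer (-6<-3); eliminate II.
Only (B, I) remains, with payoff -6.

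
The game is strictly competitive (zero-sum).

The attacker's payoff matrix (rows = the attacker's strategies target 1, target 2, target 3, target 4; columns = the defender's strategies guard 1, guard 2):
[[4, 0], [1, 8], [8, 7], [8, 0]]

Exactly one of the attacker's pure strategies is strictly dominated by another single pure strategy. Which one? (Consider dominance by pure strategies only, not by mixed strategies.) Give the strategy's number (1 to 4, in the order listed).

1

Compare target 1 with target 3: 8 > 4, 7 > 0.
So target 3 strictly dominates target 1 for the attacker; target 1 is strictly dominated.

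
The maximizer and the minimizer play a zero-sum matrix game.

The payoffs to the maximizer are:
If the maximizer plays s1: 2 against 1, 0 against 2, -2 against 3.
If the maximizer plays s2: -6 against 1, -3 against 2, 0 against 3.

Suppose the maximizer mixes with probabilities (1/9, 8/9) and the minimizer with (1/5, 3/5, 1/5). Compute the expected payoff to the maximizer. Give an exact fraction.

-8/3

Against (1/5, 3/5, 1/5), each row's expected payoff is s1: 0; s2: -3.
Taking the (1/9, 8/9)-weighted average: (1/9)·(0) + (8/9)·(-3) = -8/3.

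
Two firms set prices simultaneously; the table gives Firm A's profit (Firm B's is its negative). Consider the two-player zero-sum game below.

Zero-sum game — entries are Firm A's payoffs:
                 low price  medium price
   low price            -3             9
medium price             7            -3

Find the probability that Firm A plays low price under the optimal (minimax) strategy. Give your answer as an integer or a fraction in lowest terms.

Row minima are -3 and -3, so Firm A's maximin is -3; column maxima are 7 and 9, so Firm B's minimax is 7. These differ, so the equilibrium is in mixed strategies.
Let Firm A play low price with probability p. Firm B is indifferent when −3p + 7(1−p) = 9p − 3(1−p), giving p = 5/11.

5/11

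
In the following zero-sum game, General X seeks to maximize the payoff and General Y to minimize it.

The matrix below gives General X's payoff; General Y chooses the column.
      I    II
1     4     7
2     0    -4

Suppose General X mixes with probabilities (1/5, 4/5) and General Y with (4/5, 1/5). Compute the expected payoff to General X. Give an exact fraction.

7/25

Against (4/5, 1/5), each row's expected payoff is 1: 23/5; 2: -4/5.
Taking the (1/5, 4/5)-weighted average: (1/5)·(23/5) + (4/5)·(-4/5) = 7/25.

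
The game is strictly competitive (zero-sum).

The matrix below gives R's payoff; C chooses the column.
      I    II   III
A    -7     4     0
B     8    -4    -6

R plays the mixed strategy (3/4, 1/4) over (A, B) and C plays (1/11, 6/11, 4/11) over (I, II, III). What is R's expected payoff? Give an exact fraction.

1/4

Against (1/11, 6/11, 4/11), each row's expected payoff is A: 17/11; B: -40/11.
Taking the (3/4, 1/4)-weighted average: (3/4)·(17/11) + (1/4)·(-40/11) = 1/4.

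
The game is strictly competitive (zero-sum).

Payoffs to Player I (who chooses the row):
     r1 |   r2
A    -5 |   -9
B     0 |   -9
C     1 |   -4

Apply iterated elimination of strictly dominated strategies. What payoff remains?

-4

Column r1 is strictly dominated by r2 for Player II (-9<-5, -9<0, -4<1); eliminate r1.
Row B is strictly dominated by row C (-4>-9); eliminate B.
Row A is strictly dominated by row C (-4>-9); eliminate A.
Only (C, r2) remains, with payoff -4.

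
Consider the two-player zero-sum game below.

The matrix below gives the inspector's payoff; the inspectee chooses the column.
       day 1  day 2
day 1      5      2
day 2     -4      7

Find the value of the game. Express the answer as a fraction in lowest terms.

43/14

Row minima are 2 and -4, so the inspector's maximin is 2; column maxima are 5 and 7, so the inspectee's minimax is 5. These differ, so the equilibrium is in mixed strategies.
Let the inspector play day 1 with probability p. The inspectee is indifferent when 5p − 4(1−p) = 2p + 7(1−p), giving p = 11/14.
Let the inspectee play day 1 with probability q. The inspector is indifferent when 5q + 2(1−q) = −4q + 7(1−q), giving q = 5/14.
The value is 5·(5/14) + (2)·(9/14) = 43/14.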